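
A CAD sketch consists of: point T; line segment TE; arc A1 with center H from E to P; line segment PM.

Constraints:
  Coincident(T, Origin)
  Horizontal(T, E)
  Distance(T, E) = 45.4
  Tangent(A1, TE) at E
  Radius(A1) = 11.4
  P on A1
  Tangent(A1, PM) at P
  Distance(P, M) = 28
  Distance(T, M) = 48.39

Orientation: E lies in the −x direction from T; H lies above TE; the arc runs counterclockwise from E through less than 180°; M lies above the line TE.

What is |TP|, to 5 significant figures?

35.506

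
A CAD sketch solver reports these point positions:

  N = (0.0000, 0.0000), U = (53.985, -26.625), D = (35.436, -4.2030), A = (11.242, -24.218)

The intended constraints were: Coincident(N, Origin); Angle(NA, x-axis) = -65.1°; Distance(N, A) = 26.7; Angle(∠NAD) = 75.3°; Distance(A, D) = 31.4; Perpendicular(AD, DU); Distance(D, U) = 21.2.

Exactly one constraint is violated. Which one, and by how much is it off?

Distance(D, U) = 21.2 — off by 7.90.

N = (0.00, 0.00) ✓; NA at -65.10° ✓; |NA| = 26.70 ✓; ∠NAD = 75.30° ✓; |AD| = 31.40 ✓; ∠(AD, DU) = 90.00° ✓; |DU| = 29.10 ✗.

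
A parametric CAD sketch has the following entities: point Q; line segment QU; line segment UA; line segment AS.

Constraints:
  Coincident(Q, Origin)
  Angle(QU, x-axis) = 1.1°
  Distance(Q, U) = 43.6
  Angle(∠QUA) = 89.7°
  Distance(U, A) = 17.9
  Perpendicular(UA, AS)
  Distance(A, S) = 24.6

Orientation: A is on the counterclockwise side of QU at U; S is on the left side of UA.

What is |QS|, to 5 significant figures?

25.947

∠QUA = 89.7°, so UA runs at 1.1° + (180° − 89.7°) = 91.400° from the x-axis; with |UA| = 17.9, A = U + 17.9·(cos 91.400°, sin 91.400°) = (43.155, 18.732). The perpendicularity gives AS at right angles to UA; with |AS| = 24.6 on the left of UA, S = A + 24.6·(-0.99970, -0.024432) = (18.562, 18.131). Then |QS| = |S − Q| = 25.947.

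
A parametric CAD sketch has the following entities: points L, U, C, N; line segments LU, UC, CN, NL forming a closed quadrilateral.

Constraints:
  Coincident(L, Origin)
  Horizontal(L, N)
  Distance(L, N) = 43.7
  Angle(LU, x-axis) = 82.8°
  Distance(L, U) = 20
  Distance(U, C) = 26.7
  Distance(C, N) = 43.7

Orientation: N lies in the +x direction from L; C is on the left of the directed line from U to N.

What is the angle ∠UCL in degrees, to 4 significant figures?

17.01°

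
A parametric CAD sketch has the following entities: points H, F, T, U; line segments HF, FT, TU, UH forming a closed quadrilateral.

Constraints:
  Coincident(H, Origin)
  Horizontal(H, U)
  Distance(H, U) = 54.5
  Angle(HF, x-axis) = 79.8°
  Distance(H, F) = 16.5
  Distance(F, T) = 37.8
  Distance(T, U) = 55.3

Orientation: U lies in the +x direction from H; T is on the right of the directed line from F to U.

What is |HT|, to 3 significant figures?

21.8

H is at the origin; HU is horizontal with |HU| = 54.5 and U in +x, so U = (54.5, 0). HF runs at 79.8° with |HF| = 16.5, so F = (2.92, 16.2). T is determined by |FT| = 37.8 and |TU| = 55.3 together: it lies at the intersection of circle(F, 37.8) and circle(U, 55.3). With |FU| = 54.1, the foot of the radical line on FU is 12.0 from F and the perpendicular offset is √(37.8² − 12.0²) = 35.9. Taking the right-of-FU solution: T = (3.57, -21.6).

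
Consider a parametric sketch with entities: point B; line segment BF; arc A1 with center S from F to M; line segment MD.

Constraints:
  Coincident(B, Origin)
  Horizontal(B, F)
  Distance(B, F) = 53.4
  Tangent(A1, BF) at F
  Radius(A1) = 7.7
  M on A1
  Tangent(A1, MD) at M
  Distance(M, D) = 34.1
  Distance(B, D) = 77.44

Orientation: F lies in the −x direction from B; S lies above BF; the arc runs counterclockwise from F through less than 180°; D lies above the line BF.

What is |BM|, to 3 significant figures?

48.5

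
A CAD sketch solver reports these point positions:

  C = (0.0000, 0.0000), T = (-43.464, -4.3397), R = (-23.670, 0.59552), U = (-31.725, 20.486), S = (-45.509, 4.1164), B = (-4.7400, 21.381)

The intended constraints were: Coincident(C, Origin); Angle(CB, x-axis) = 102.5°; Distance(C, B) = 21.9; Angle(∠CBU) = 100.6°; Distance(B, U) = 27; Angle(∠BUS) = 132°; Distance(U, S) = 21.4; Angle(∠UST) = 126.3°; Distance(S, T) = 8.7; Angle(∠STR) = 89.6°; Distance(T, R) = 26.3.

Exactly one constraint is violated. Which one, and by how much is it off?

Distance(T, R) = 26.3 — off by 5.90.

C = (0.00, 0.00) ✓; CB at 102.5° ✓; |CB| = 21.90 ✓; ∠CBU = 100.6° ✓; |BU| = 27.00 ✓; ∠BUS = 132.0° ✓; |US| = 21.40 ✓; ∠UST = 126.3° ✓; |ST| = 8.700 ✓; ∠STR = 89.60° ✓; |TR| = 20.40 ✗.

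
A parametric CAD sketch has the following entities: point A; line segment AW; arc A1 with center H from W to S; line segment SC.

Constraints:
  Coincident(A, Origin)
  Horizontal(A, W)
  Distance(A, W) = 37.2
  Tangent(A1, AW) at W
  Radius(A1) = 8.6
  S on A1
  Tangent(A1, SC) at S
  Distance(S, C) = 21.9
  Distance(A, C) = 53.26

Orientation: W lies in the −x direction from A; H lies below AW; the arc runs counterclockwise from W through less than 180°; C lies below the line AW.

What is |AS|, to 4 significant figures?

46.74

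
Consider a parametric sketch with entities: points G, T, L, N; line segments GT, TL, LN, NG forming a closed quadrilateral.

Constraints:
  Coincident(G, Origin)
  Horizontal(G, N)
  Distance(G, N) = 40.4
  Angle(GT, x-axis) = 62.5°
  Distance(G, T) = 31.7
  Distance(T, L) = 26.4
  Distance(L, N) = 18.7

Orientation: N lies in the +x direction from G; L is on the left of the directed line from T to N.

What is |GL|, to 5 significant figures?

43.497

Checks: |TL| = 26.40 ✓; |LN| = 18.70 ✓.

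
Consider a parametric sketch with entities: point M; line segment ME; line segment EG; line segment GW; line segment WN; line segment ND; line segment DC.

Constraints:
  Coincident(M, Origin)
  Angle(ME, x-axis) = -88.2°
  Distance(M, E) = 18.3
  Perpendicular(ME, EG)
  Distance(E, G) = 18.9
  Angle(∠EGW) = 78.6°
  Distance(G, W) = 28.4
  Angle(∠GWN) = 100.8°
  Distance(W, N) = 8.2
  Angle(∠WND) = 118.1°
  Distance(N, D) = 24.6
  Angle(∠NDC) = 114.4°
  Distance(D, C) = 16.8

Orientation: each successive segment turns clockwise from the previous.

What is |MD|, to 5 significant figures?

13.866

M is at the origin; ME runs at -88.2° with length 18.3, so E = (0.57482, -18.291). ME ⟂ EG, so EG runs at -178.20°; with |EG| = 18.9, G = (-18.316, -18.885). ∠EGW = 78.6° gives GW at 80.400° from the x-axis; with |GW| = 28.4, W = (-13.580, 9.1177). ∠GWN = 100.8° gives WN at 1.2000° from the x-axis; with |WN| = 8.2, N = (-5.3814, 9.2894). ∠WND = 118.1° gives ND at -60.700° from the x-axis; with |ND| = 24.6, D = (6.6574, -12.164). Then |MD| = |D − M| = 13.866.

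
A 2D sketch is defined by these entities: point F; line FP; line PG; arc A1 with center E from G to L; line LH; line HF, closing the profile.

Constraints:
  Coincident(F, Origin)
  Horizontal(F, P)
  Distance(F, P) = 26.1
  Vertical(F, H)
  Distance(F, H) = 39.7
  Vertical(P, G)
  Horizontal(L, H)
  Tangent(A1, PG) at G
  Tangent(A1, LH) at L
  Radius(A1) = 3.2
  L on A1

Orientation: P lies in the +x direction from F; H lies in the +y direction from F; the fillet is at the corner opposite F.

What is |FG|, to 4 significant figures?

44.87

F is at the origin; F and P share the same y with |FP| = 26.1 and P on the +x side, so P = (26.10, 0.000). FH is vertical with |FH| = 39.7 and H on the +y side, so H = (0.000, 39.70). The virtual corner opposite F is at (26.10, 39.70). Since A1 is tangent to PG there, EG ⟂ PG and since A1 is tangent to LH there, EL ⟂ LH, with radius 3.2, so the center E sits 3.2 in from both sides at E = (22.90, 36.50). That places the tangent points at G = (26.10, 36.50) on PG and L = (22.90, 39.70) on LH. Then |FG| = |G − F| = 44.87.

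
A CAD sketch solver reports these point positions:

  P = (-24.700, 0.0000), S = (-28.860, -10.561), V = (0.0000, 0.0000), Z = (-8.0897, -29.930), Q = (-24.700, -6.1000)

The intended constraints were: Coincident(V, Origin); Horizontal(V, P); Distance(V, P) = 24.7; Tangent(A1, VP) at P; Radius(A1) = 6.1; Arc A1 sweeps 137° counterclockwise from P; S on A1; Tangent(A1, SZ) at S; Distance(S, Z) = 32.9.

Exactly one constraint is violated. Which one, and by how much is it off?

Distance(S, Z) = 32.9 — off by 4.50.

V = (0.00, 0.00) ✓; V.y = 0.00, P.y = 0.00 ✓; |VP| = 24.70 ✓; ∠(QP, PV) = 90.00° ✓; |QP| = 6.100 ✓; bearing(Q→S) − bearing(Q→P) = 137.0° ✓; |QS| = 6.100 ✓; ∠(QS, SZ) = 90.00° ✓; |SZ| = 28.40 ✗.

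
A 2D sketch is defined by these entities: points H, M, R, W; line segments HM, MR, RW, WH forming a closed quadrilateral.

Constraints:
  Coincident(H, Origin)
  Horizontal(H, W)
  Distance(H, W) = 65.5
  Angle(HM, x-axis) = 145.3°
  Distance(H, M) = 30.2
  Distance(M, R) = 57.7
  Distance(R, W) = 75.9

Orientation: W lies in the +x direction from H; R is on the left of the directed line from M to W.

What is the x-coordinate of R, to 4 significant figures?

16.23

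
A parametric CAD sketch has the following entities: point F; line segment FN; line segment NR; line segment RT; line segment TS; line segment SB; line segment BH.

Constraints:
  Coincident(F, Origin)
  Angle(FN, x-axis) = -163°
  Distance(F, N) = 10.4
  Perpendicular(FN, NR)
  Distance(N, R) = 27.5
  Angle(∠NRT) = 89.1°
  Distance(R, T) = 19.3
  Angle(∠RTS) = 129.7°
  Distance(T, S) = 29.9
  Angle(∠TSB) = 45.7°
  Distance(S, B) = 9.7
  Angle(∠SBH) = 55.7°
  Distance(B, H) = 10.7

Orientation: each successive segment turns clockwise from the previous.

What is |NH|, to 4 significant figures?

37.56

F is at the origin; FN runs at -163.0° with length 10.4, so N = (-9.946, -3.041). FN ⟂ NR, so NR runs at 107.0°; with |NR| = 27.5, R = (-17.99, 23.26). ∠NRT = 89.1° gives RT at 16.10° from the x-axis; with |RT| = 19.3, T = (0.5572, 28.61). ∠RTS = 129.7° gives TS at -34.20° from the x-axis; with |TS| = 29.9, S = (25.29, 11.80). ∠TSB = 45.7° gives SB at -168.5° from the x-axis; with |SB| = 9.7, B = (15.78, 9.870). ∠SBH = 55.7° gives BH at 67.20° from the x-axis; with |BH| = 10.7, H = (19.93, 19.73). Then |NH| = |H − N| = 37.56.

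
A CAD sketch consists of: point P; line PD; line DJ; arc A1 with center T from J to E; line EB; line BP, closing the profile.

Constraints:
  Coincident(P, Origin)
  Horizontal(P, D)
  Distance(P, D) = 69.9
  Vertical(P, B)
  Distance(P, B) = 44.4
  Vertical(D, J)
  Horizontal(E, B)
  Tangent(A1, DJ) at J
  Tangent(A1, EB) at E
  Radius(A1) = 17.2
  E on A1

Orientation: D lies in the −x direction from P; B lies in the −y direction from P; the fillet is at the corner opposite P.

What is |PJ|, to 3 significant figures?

75.0

P is at the origin; P and D share the same y with |PD| = 69.9 and D on the −x side, so D = (-69.9, 0.00). PB is vertical with |PB| = 44.4 and B on the −y side, so B = (0.00, -44.4). The virtual corner opposite P is at (-69.9, -44.4). A1 meets DJ tangentially, so TJ is at right angles to DJ and tangency of A1 to EB means the radius TE is perpendicular to EB, with radius 17.2, so the center T sits 17.2 in from both sides at T = (-52.7, -27.2). That places the tangent points at J = (-69.9, -27.2) on DJ and E = (-52.7, -44.4) on EB. Then |PJ| = |J − P| = 75.0.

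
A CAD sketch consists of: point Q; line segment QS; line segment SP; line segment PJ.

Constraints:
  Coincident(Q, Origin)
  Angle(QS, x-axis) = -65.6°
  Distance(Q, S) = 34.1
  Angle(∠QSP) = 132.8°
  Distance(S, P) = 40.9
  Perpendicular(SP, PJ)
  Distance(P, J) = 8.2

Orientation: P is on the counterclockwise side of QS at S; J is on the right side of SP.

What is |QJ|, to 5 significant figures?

72.169

Q is at the origin; QS runs at -65.6° with length 34.1, so S = 34.1·(cos -65.6°, sin -65.6°) = (14.087, -31.054). ∠QSP = 132.8°, so SP runs at -65.6° + (180° − 132.8°) = -18.400° from the x-axis; with |SP| = 40.9, P = S + 40.9·(cos -18.400°, sin -18.400°) = (52.896, -43.964). SP is perpendicular to PJ; with |PJ| = 8.2 on the right of SP, J = P + 8.2·(-0.31565, -0.94888) = (50.308, -51.745). Then |QJ| = |J − Q| = 72.169.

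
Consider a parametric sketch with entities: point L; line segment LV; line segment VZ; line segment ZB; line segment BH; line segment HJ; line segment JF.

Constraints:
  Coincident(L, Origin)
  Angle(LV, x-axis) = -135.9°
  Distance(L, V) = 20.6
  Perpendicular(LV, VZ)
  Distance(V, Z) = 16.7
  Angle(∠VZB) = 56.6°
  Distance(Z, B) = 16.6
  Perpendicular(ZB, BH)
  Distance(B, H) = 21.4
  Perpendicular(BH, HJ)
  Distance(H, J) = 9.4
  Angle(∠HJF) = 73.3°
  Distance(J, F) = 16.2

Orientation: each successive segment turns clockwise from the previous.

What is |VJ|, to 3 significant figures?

7.72

L is at the origin; LV runs at -135.9° with length 20.6, so V = (-14.8, -14.3). LV is perpendicular to VZ, so VZ runs at 134°; with |VZ| = 16.7, Z = (-26.4, -2.34). ∠VZB = 56.6° gives ZB at 10.7° from the x-axis; with |ZB| = 16.6, B = (-10.1, 0.739). ZB ⟂ BH, so BH runs at -79.3°; with |BH| = 21.4, H = (-6.13, -20.3). The perpendicularity gives HJ at right angles to BH, so HJ runs at -169°; with |HJ| = 9.4, J = (-15.4, -22.0). Then |VJ| = |J − V| = 7.72.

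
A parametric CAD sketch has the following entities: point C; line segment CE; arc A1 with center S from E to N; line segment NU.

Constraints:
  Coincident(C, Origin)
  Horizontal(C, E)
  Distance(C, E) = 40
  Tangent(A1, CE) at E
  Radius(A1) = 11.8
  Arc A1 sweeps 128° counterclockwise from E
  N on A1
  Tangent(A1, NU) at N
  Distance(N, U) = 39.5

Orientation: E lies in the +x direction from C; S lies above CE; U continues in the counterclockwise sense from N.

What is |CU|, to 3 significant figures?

56.1

C is at the origin; C and E share the same y with |CE| = 40.0 and E on the +x side, so E = (40.0, 0.00). Tangency of A1 to CE means the radius SE is perpendicular to CE, so S = E + (0, 11.8) = (40.0, 11.8). On A1, E sits at bearing -90° from S; a 128° counterclockwise sweep puts N at bearing 38°, so N = S + 11.8·(cos 38°, sin 38°) = (49.3, 19.1). The tangent condition forces SN to be normal to NU, so NU runs along (−sin 38°, cos 38°); with |NU| = 39.5, U = (25.0, 50.2). Then |CU| = |U − C| = 56.1.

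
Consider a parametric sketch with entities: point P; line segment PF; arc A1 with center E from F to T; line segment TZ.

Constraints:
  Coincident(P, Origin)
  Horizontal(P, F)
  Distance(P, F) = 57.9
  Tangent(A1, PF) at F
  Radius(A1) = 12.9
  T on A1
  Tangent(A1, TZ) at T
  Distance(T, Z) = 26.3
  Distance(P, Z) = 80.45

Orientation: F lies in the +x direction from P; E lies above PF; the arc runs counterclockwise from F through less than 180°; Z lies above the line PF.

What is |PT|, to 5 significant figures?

72.026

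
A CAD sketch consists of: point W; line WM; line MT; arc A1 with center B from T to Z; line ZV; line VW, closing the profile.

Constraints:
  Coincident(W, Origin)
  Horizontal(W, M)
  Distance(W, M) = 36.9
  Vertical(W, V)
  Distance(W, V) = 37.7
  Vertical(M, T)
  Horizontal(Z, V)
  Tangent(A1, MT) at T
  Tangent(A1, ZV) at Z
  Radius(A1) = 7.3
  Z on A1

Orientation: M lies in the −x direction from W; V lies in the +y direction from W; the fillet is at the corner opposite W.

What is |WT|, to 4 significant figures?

47.81

W is at the origin; W and M share the same y with |WM| = 36.9 and M on the −x side, so M = (-36.90, 0.000). WV is vertical with |WV| = 37.7 and V on the +y side, so V = (0.000, 37.70). The virtual corner opposite W is at (-36.90, 37.70). A1 meets MT tangentially, so BT is at right angles to MT and A1 meets ZV tangentially, so BZ is at right angles to ZV, with radius 7.3, so the center B sits 7.3 in from both sides at B = (-29.60, 30.40). That places the tangent points at T = (-36.90, 30.40) on MT and Z = (-29.60, 37.70) on ZV. Then |WT| = |T − W| = 47.81.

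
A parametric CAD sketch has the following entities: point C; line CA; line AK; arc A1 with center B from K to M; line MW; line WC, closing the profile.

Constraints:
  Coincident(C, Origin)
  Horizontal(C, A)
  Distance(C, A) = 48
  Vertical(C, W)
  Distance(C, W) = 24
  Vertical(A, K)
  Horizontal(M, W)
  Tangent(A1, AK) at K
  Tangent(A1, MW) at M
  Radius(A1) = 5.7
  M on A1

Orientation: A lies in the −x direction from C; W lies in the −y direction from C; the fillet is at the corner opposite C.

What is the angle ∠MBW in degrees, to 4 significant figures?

82.33°

C is at the origin; C and A share the same y with |CA| = 48.0 and A on the −x side, so A = (-48.00, 0.000). C and W share the same x with |CW| = 24.0 and W on the −y side, so W = (0.000, -24.00). The virtual corner opposite C is at (-48.00, -24.00). Tangency of A1 to AK means the radius BK is perpendicular to AK and A1 meets MW tangentially, so BM is at right angles to MW, with radius 5.7, so the center B sits 5.7 in from both sides at B = (-42.30, -18.30). That places the tangent points at K = (-48.00, -18.30) on AK and M = (-42.30, -24.00) on MW. Then cos ∠MBW = BM·BW / (|BM||BW|), giving 82.33°.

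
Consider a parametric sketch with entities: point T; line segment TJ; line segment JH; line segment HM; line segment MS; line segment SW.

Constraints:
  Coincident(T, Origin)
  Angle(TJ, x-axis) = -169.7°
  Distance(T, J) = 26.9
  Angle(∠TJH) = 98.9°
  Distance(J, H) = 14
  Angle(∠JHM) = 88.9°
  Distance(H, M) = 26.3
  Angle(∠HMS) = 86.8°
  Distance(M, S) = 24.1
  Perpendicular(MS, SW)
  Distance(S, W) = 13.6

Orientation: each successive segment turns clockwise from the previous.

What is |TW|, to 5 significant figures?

16.541

T is at the origin; TJ runs at -169.7° with length 26.9, so J = (-26.467, -4.8098). ∠TJH = 98.9° gives JH at 109.20° from the x-axis; with |JH| = 14.0, H = (-31.071, 8.4115). ∠JHM = 88.9° gives HM at 18.100° from the x-axis; with |HM| = 26.3, M = (-6.0721, 16.582). ∠HMS = 86.8° gives MS at -75.100° from the x-axis; with |MS| = 24.1, S = (0.12482, -6.7074). MS is perpendicular to SW, so SW runs at -165.10°; with |SW| = 13.6, W = (-13.018, -10.204). Then |TW| = |W − T| = 16.541.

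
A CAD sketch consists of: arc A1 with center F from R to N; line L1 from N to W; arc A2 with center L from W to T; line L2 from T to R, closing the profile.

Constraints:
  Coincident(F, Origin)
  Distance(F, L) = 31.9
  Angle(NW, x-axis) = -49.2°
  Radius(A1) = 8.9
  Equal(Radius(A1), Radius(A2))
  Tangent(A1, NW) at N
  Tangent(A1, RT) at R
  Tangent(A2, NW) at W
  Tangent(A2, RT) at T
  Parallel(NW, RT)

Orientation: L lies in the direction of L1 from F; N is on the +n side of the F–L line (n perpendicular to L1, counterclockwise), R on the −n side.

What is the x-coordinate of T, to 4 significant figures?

14.11

Tangency of A1 to both parallel lines with radius 8.9 puts N and R at F ± 8.9·n: N = (6.737, 5.815), R = (-6.737, -5.815). Equal radii place W and T the same way about L: W = L + 8.9·n = (27.58, -18.33), T = L − 8.9·n = (14.11, -29.96). So T.x = 14.11.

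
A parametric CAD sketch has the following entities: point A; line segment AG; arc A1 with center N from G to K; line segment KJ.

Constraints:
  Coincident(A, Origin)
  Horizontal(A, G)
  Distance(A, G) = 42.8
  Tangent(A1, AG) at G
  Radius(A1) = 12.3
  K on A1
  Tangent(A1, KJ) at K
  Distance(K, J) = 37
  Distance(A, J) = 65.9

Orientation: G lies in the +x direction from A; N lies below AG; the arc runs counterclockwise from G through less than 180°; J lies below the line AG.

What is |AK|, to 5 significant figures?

34.774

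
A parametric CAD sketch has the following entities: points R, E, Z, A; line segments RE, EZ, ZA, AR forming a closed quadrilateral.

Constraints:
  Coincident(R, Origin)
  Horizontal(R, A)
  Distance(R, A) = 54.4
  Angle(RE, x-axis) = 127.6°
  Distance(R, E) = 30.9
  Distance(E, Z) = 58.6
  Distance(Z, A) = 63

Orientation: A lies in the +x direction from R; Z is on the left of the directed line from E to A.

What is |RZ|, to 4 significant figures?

64.83

R is at the origin; RA is horizontal with |RA| = 54.4 and A in +x, so A = (54.4, 0). RE runs at 127.6° with |RE| = 30.9, so E = (-18.85, 24.48). Z is determined by |EZ| = 58.6 and |ZA| = 63.0 together: it lies at the intersection of circle(E, 58.6) and circle(A, 63.0). With |EA| = 77.24, the foot of the radical line on EA is 35.15 from E and the perpendicular offset is √(58.6² − 35.15²) = 46.88. Taking the left-of-EA solution: Z = (29.35, 57.81).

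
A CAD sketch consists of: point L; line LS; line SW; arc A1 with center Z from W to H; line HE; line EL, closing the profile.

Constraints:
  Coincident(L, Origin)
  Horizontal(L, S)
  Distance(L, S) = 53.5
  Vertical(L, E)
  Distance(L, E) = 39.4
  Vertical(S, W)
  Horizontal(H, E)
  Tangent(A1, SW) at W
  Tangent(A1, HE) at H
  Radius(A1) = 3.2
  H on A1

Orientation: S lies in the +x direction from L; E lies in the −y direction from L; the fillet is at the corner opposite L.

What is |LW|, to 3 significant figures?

64.6

L is at the origin; LS is horizontal with |LS| = 53.5 and S on the +x side, so S = (53.5, 0.00). LE is vertical with |LE| = 39.4 and E on the −y side, so E = (0.00, -39.4). The virtual corner opposite L is at (53.5, -39.4). A1 meets SW tangentially, so ZW is at right angles to SW and tangency of A1 to HE means the radius ZH is perpendicular to HE, with radius 3.2, so the center Z sits 3.2 in from both sides at Z = (50.3, -36.2). That places the tangent points at W = (53.5, -36.2) on SW and H = (50.3, -39.4) on HE. Then |LW| = |W − L| = 64.6.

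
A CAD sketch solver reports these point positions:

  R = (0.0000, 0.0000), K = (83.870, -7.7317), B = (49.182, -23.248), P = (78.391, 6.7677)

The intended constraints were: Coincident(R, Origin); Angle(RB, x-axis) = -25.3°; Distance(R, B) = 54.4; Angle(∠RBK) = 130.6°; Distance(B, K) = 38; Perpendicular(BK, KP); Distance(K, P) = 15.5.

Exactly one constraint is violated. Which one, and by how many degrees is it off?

Perpendicular(BK, KP) — off by 3.40°.

R = (0.00, 0.00) ✓; RB at -25.30° ✓; |RB| = 54.40 ✓; ∠RBK = 130.6° ✓; |BK| = 38.00 ✓; ∠(BK, KP) = 86.60° ✗; |KP| = 15.50 ✓.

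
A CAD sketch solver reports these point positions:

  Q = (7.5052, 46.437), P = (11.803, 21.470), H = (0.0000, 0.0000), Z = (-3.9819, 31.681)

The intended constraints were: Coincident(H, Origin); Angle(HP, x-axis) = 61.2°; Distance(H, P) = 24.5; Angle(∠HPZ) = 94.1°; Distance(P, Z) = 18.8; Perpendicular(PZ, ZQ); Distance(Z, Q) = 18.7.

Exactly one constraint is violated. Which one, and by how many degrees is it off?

Perpendicular(PZ, ZQ) — off by 5.00°.

H = (0.00, 0.00) ✓; HP at 61.20° ✓; |HP| = 24.50 ✓; ∠HPZ = 94.10° ✓; |PZ| = 18.80 ✓; ∠(PZ, ZQ) = 95.00° ✗; |ZQ| = 18.70 ✓.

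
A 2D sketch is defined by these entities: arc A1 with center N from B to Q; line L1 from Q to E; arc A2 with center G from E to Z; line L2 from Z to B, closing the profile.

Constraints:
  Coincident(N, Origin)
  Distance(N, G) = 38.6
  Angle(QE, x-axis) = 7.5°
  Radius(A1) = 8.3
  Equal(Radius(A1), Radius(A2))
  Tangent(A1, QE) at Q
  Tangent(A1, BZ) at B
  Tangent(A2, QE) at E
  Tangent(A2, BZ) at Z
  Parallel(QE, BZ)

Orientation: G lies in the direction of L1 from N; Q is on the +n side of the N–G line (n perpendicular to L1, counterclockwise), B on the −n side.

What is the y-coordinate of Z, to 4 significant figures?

-3.191

The slot axis is L1's direction at 7.5°, so u = (cos 7.5°, sin 7.5°) = (0.9914, 0.1305) and n = (−sin 7.5°, cos 7.5°) = (-0.1305, 0.9914). N is at the origin and G lies 38.6 along u from N, so G = 38.6·u = (38.27, 5.038). Tangency of A1 to both parallel lines with radius 8.3 puts Q and B at N ± 8.3·n: Q = (-1.083, 8.229), B = (1.083, -8.229). Equal radii place E and Z the same way about G: E = G + 8.3·n = (37.19, 13.27), Z = G − 8.3·n = (39.35, -3.191). So Z.y = -3.191.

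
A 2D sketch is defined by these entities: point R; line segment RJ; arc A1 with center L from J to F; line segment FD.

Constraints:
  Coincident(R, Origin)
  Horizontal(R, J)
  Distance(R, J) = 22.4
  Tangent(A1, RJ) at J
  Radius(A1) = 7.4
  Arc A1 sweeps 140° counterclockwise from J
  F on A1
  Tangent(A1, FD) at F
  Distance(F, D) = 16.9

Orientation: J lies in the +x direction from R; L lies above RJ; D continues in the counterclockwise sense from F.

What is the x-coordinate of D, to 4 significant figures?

14.21

On A1, J sits at bearing -90° from L; a 140° counterclockwise sweep puts F at bearing 50°, so F = L + 7.4·(cos 50°, sin 50°) = (27.16, 13.07). Tangency of A1 to FD means the radius LF is perpendicular to FD, so FD runs along (−sin 50°, cos 50°); with |FD| = 16.9, D = (14.21, 23.93). So D.x = 14.21.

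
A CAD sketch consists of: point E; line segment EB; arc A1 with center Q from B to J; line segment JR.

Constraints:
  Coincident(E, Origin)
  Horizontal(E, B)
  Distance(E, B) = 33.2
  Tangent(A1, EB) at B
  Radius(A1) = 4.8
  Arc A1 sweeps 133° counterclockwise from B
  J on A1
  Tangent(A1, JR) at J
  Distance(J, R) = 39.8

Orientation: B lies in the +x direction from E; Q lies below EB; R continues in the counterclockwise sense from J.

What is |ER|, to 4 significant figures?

67.92

On A1, B sits at bearing 90° from Q; a 133° counterclockwise sweep puts J at bearing 223°, so J = Q + 4.8·(cos 223°, sin 223°) = (29.69, -8.074). A1 meets JR tangentially, so QJ is at right angles to JR, so JR runs along (−sin 223°, cos 223°); with |JR| = 39.8, R = (56.83, -37.18). Then |ER| = |R − E| = 67.92.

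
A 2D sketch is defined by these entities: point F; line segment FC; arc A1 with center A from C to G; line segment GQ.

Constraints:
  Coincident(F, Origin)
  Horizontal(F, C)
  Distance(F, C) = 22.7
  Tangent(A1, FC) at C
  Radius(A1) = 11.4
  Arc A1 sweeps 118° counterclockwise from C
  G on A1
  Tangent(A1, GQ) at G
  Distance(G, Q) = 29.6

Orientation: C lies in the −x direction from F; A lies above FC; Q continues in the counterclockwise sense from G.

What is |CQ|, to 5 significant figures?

43.058

F is at the origin; FC is horizontal with |FC| = 22.7 and C on the −x side, so C = (-22.700, 0.0000). The tangent condition forces AC to be normal to FC, so A = C + (0, 11.4) = (-22.700, 11.400). On A1, C sits at bearing -90° from A; a 118° counterclockwise sweep puts G at bearing 28°, so G = A + 11.4·(cos 28°, sin 28°) = (-12.634, 16.752). Tangency of A1 to GQ means the radius AG is perpendicular to GQ, so GQ runs along (−sin 28°, cos 28°); with |GQ| = 29.6, Q = (-26.531, 42.887). Then |CQ| = |Q − C| = 43.058.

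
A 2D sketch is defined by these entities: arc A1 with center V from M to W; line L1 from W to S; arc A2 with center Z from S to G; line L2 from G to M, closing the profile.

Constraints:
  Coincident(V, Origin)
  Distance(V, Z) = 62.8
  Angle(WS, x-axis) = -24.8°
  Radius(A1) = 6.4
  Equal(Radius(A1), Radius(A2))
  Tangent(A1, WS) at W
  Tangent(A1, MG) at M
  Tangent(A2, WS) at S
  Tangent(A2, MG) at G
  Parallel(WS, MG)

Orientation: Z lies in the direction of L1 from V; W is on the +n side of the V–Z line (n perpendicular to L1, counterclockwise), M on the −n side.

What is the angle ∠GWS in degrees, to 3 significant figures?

11.5°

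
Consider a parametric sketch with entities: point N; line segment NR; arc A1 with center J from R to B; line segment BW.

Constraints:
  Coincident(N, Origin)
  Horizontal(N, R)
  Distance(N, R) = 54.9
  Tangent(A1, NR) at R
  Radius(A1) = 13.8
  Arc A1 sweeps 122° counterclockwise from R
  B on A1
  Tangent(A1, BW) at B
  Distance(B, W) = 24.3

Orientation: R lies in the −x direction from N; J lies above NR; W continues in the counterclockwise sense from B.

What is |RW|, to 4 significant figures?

41.74

On A1, R sits at bearing -90° from J; a 122° counterclockwise sweep puts B at bearing 32°, so B = J + 13.8·(cos 32°, sin 32°) = (-43.20, 21.11). A1 meets BW tangentially, so JB is at right angles to BW, so BW runs along (−sin 32°, cos 32°); with |BW| = 24.3, W = (-56.07, 41.72). Then |RW| = |W − R| = 41.74.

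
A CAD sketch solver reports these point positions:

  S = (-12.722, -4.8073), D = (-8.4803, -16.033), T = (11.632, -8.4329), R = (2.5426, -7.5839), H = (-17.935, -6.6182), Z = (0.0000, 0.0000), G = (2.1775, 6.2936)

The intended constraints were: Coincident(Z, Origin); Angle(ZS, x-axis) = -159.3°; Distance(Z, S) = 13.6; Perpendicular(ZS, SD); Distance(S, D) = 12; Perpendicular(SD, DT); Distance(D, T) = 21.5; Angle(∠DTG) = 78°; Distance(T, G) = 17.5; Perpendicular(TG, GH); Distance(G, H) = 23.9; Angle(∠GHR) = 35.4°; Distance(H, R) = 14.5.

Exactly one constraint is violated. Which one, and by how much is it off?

Distance(H, R) = 14.5 — off by 6.00.

Z = (0.00, 0.00) ✓; ZS at -159.3° ✓; |ZS| = 13.60 ✓; ∠(ZS, SD) = 90.00° ✓; |SD| = 12.00 ✓; ∠(SD, DT) = 90.00° ✓; |DT| = 21.50 ✓; ∠DTG = 78.00° ✓; |TG| = 17.50 ✓; ∠(TG, GH) = 90.00° ✓; |GH| = 23.90 ✓; ∠GHR = 35.40° ✓; |HR| = 20.50 ✗.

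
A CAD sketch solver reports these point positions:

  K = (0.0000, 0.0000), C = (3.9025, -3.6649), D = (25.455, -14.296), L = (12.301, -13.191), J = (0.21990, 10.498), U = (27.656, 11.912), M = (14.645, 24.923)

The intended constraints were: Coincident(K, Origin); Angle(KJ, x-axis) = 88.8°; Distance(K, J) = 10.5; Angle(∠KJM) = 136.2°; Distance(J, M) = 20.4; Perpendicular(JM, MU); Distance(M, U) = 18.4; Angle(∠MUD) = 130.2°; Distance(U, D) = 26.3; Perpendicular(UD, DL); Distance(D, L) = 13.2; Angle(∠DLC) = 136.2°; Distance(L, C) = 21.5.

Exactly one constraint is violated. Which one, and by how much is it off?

Distance(L, C) = 21.5 — off by 8.80.

K = (0.00, 0.00) ✓; KJ at 88.80° ✓; |KJ| = 10.50 ✓; ∠KJM = 136.2° ✓; |JM| = 20.40 ✓; ∠(JM, MU) = 90.00° ✓; |MU| = 18.40 ✓; ∠MUD = 130.2° ✓; |UD| = 26.30 ✓; ∠(UD, DL) = 90.00° ✓; |DL| = 13.20 ✓; ∠DLC = 136.2° ✓; |LC| = 12.70 ✗.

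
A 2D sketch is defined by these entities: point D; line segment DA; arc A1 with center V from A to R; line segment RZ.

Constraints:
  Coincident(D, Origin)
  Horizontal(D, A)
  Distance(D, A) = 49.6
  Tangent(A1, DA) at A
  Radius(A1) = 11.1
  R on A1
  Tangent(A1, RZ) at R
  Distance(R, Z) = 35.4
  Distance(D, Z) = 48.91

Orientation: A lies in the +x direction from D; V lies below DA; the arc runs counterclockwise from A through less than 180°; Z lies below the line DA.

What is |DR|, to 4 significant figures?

39.84

Checks: |VA| = 11.10 ✓; |VR| = 11.10 ✓; ∠(VR, RZ) = 90.00° ✓; |RZ| = 35.40 ✓; |DZ| = 48.91 ✓.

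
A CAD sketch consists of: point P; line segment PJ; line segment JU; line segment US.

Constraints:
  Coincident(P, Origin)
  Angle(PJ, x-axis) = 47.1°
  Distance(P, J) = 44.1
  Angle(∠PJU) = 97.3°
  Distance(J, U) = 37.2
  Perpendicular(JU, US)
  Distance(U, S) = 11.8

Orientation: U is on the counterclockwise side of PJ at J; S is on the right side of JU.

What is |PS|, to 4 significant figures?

70.12

P is at the origin; PJ runs at 47.1° with length 44.1, so J = 44.1·(cos 47.1°, sin 47.1°) = (30.02, 32.31). ∠PJU = 97.3°, so JU runs at 47.1° + (180° − 97.3°) = 129.8° from the x-axis; with |JU| = 37.2, U = J + 37.2·(cos 129.8°, sin 129.8°) = (6.208, 60.89). The perpendicularity gives US at right angles to JU; with |US| = 11.8 on the right of JU, S = U + 11.8·(0.7683, 0.6401) = (15.27, 68.44). Then |PS| = |S − P| = 70.12.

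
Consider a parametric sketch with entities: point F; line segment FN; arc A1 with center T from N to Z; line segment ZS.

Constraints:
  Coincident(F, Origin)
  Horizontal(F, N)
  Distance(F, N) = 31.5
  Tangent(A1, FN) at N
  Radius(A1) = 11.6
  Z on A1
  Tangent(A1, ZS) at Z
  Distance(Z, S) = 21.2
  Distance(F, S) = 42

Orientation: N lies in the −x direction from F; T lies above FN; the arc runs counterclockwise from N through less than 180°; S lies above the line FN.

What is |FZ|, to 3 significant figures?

24.3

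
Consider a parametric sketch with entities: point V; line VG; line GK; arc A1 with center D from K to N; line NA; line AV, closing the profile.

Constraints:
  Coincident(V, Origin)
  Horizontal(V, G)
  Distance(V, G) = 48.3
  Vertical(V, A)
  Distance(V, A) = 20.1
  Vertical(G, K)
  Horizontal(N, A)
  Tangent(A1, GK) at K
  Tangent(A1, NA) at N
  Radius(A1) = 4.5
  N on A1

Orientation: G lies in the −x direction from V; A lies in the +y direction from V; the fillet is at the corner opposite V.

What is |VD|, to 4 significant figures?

46.50

V is at the origin; V and G share the same y with |VG| = 48.3 and G on the −x side, so G = (-48.30, 0.000). VA is vertical with |VA| = 20.1 and A on the +y side, so A = (0.000, 20.10). The virtual corner opposite V is at (-48.30, 20.10). The tangent condition forces DK to be normal to GK and since A1 is tangent to NA there, DN ⟂ NA, with radius 4.5, so the center D sits 4.5 in from both sides at D = (-43.80, 15.60). Then |VD| = |D − V| = 46.50.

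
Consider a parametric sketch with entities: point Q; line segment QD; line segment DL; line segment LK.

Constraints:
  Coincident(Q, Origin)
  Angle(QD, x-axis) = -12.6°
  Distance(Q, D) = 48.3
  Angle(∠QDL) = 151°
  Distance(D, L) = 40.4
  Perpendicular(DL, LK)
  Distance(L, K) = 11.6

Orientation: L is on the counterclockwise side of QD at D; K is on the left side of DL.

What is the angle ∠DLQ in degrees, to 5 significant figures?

15.819°

Q is at the origin; QD runs at -12.6° with length 48.3, so D = 48.3·(cos -12.6°, sin -12.6°) = (47.137, -10.536). ∠QDL = 151.0°, so DL runs at -12.6° + (180° − 151.0°) = 16.400° from the x-axis; with |DL| = 40.4, L = D + 40.4·(cos 16.400°, sin 16.400°) = (85.893, 0.87028). Then cos ∠DLQ = LD·LQ / (|LD||LQ|), giving 15.819°.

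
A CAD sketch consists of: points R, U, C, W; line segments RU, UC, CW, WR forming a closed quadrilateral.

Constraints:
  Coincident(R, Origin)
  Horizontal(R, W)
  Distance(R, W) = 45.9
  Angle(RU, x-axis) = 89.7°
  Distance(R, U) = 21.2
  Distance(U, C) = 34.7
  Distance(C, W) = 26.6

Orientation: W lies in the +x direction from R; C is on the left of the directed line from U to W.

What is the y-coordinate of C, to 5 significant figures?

24.121

R is at the origin; RW is horizontal with |RW| = 45.9 and W in +x, so W = (45.9, 0). RU runs at 89.7° with |RU| = 21.2, so U = (0.11100, 21.200). C is determined by |UC| = 34.7 and |CW| = 26.6 together: it lies at the intersection of circle(U, 34.7) and circle(W, 26.6). With |UW| = 50.458, the foot of the radical line on UW is 30.149 from U and the perpendicular offset is √(34.7² − 30.149²) = 17.179. Taking the left-of-UW solution: C = (34.688, 24.121).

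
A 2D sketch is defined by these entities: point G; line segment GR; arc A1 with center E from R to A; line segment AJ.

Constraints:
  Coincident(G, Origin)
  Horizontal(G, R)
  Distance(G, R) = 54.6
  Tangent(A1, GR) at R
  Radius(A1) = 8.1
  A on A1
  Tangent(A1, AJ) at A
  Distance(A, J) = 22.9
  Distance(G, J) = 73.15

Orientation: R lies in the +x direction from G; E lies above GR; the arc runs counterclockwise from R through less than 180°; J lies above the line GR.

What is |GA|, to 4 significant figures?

62.86

G is at the origin; GR is horizontal with |GR| = 54.6 and R on the +x side, so R = (54.60, 0.000). Since A1 is tangent to GR there, ER ⟂ GR, so E = R + (0, 8.1) = (54.60, 8.100). Since EA ⟂ AJ (tangency), |EJ| = √(8.1² + 22.9²) = 24.29 regardless of where A sits on A1. So J lies on both circle(G, 73.15) and circle(E, 24.29); the above-GR intersection is J = (67.22, 28.86). A is the foot of the tangent from J: A = (62.53, 6.441).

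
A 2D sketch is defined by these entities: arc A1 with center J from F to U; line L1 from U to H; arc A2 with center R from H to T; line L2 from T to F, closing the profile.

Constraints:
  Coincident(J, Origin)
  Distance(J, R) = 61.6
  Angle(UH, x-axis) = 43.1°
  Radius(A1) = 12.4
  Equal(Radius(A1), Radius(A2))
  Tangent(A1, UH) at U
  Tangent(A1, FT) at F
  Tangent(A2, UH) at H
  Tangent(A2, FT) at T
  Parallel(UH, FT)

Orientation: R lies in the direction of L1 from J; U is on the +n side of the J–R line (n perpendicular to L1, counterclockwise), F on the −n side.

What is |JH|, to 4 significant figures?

62.84

Tangency of A1 to both parallel lines with radius 12.4 puts U and F at J ± 12.4·n: U = (-8.473, 9.054), F = (8.473, -9.054). Equal radii place H and T the same way about R: H = R + 12.4·n = (36.51, 51.14), T = R − 12.4·n = (53.45, 33.04). Then |JH| = |H − J| = 62.84.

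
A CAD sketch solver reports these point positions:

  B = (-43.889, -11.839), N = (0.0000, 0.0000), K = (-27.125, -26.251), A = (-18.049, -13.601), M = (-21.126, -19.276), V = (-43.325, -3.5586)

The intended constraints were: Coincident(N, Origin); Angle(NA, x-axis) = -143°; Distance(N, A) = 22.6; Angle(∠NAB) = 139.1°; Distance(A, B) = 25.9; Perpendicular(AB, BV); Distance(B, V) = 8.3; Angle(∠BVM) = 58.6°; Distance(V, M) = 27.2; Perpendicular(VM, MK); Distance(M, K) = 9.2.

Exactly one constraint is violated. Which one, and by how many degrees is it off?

Perpendicular(VM, MK) — off by 5.40°.

N = (0.00, 0.00) ✓; NA at -143.0° ✓; |NA| = 22.60 ✓; ∠NAB = 139.1° ✓; |AB| = 25.90 ✓; ∠(AB, BV) = 90.00° ✓; |BV| = 8.300 ✓; ∠BVM = 58.60° ✓; |VM| = 27.20 ✓; ∠(VM, MK) = 95.40° ✗; |MK| = 9.200 ✓.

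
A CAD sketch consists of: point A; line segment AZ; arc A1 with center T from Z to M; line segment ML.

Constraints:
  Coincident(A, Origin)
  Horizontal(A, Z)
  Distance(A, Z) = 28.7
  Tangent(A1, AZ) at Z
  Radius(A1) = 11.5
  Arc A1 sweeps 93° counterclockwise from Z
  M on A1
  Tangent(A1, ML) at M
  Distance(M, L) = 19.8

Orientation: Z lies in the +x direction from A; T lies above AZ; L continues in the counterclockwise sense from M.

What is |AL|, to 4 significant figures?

50.48

On A1, Z sits at bearing -90° from T; a 93° counterclockwise sweep puts M at bearing 3°, so M = T + 11.5·(cos 3°, sin 3°) = (40.18, 12.10). A1 meets ML tangentially, so TM is at right angles to ML, so ML runs along (−sin 3°, cos 3°); with |ML| = 19.8, L = (39.15, 31.87). Then |AL| = |L − A| = 50.48.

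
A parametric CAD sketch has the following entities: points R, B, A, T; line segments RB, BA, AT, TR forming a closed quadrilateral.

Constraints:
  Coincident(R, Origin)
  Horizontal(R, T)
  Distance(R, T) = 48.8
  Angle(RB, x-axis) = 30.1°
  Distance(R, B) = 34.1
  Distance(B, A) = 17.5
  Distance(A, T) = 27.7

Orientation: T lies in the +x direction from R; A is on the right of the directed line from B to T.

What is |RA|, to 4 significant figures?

21.22

R is at the origin; R and T share the same y with |RT| = 48.8 and T in +x, so T = (48.8, 0). RB runs at 30.1° with |RB| = 34.1, so B = (29.50, 17.10). A is determined by |BA| = 17.5 and |AT| = 27.7 together: it lies at the intersection of circle(B, 17.5) and circle(T, 27.7). With |BT| = 25.79, the foot of the radical line on BT is 3.953 from B and the perpendicular offset is √(17.5² − 3.953²) = 17.05. Taking the right-of-BT solution: A = (21.15, 1.721).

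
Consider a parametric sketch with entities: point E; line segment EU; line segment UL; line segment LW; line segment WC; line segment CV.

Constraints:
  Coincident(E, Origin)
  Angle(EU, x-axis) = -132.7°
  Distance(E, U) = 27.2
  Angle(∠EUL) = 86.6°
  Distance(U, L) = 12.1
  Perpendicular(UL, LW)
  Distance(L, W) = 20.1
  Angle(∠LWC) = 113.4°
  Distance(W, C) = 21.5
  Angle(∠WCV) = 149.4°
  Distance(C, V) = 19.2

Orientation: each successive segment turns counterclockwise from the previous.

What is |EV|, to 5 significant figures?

28.308

E is at the origin; EU runs at -132.7° with length 27.2, so U = (-18.446, -19.990). ∠EUL = 86.6° gives UL at -39.300° from the x-axis; with |UL| = 12.1, L = (-9.0825, -27.654). UL ⟂ LW, so LW runs at 50.700°; with |LW| = 20.1, W = (3.6485, -12.099). ∠LWC = 113.4° gives WC at 117.30° from the x-axis; with |WC| = 21.5, C = (-6.2125, 7.0059). ∠WCV = 149.4° gives CV at 147.90° from the x-axis; with |CV| = 19.2, V = (-22.477, 17.209). Then |EV| = |V − E| = 28.308.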